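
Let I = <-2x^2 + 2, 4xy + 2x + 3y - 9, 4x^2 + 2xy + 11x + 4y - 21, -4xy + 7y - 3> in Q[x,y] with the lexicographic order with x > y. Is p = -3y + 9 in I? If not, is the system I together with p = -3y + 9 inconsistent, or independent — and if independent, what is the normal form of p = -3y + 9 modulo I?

First compute the reduced Gröbner basis of I by Buchberger's algorithm.
f_1 = -2x^2 + 2, LT = x^2.
f_2 = 4xy + 2x + 3y - 9, LT = xy.
f_3 = 4x^2 + 2xy + 11x + 4y - 21, LT = x^2.
f_4 = -4xy + 7y - 3, LT = xy.

S(f_1,f_2): lcm = x^2y. S = -1/2x^2 - 3/4xy + 9/4x - y.
  leading term x^2: subtract (1/4)·f_1 from -1/2x^2 - 3/4xy + 9/4x - y → -3/4xy + 9/4x - y - 1/2
  leading term xy: subtract (-3/16)·f_2 from -3/4xy + 9/4x - y - 1/2 → 21/8x - 7/16y - 35/16
  leading term x: no divisor's leading term divides it; move 21/8x to the remainder.
  leading term y: no divisor's leading term divides it; move -7/16y to the remainder.
  leading term 1: no divisor's leading term divides it; move -35/16 to the remainder.
  remainder 21/8x - 7/16y - 35/16 ≠ 0; add h_5 = 21/8x - 7/16y - 35/16 to the basis.

S(f_1,f_3): lcm = x^2. S = -1/2xy - 11/4x - y + 17/4.
  leading term xy: subtract (-1/8)·f_2 from -1/2xy - 11/4x - y + 17/4 → -5/2x - 5/8y + 25/8
  leading term x: subtract (-20/21)·h_5 from -5/2x - 5/8y + 25/8 → -25/24y + 25/24
  leading term y: no divisor's leading term divides it; move -25/24y to the remainder.
  leading term 1: no divisor's leading term divides it; move 25/24 to the remainder.
  remainder -25/24y + 25/24 ≠ 0; add h_6 = -25/24y + 25/24 to the basis.

The other S-polynomials (S(f_1,f_4), S(f_2,f_3), S(f_2,f_4), S(f_3,f_4), S(f_1,h_5), S(f_2,h_5), S(f_3,h_5), S(f_4,h_5), S(f_1,h_6), S(f_2,h_6), S(f_3,h_6), S(f_4,h_6), S(h_5,h_6)) all reduce to 0 modulo the current basis, so we have a Gröbner basis.
Inter-reduce: drop elements whose leading term is divisible by another's, tail-reduce, and make monic.
Reduced Gröbner basis: {x - 1, y - 1}.
Label its elements g_1 = x - 1, g_2 = y - 1.

Reduce p = -3y + 9 modulo G:
  leading term y: subtract (-3)·g_2 from -3y + 9 → 6
  leading term 1: no divisor's leading term divides it; move 6 to the remainder.
  normal form = 6.
The normal form is nonzero, so p ∉ I. Since p minus its normal form lies in I, I + (p) = I + (r) where r = 6; decide whether this ideal is the whole ring.
Here r = 6 is a nonzero constant, hence a unit: 1 ∈ I + (p), the Gröbner basis of I + (p) is {1}, and the enlarged system has no common solution — adjoining p is inconsistent.

Adjoining -3y + 9 makes the ideal the whole ring: the system is inconsistent.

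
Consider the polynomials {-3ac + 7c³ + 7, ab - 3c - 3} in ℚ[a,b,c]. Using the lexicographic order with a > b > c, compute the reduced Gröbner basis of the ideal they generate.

f_1 = -3ac + 7c³ + 7, LT = ac.
f_2 = ab - 3c - 3, LT = ab.

S(f_1,f_2): lcm = abc. S = -7/3bc³ - 7/3b + 3c² + 3c.
  leading term bc³: no divisor's leading term divides it; move -7/3bc³ to the remainder.
  leading term b: no divisor's leading term divides it; move -7/3b to the remainder.
  leading term c²: no divisor's leading term divides it; move 3c² to the remainder.
  leading term c: no divisor's leading term divides it; move 3c to the remainder.
  remainder -7/3bc³ - 7/3b + 3c² + 3c ≠ 0; add g_3 = -7/3bc³ - 7/3b + 3c² + 3c to the basis.

The other S-polynomials (S(f_1,g_3), S(f_2,g_3)) all reduce to 0 modulo the current basis, so we have a Gröbner basis.

G = {ab - 3c - 3, ac - 7/3c³ - 7/3, bc³ + b - 9/7c² - 9/7c}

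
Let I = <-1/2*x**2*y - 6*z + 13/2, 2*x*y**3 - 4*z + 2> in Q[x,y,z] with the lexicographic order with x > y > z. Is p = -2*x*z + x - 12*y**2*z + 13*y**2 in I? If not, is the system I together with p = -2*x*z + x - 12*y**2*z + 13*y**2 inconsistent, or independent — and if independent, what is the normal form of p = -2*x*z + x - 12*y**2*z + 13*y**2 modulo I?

First compute the reduced Gröbner basis of I by Buchberger's algorithm.
f_1 = -1/2*x**2*y - 6*z + 13/2, LT = x**2*y.
f_2 = 2*x*y**3 - 4*z + 2, LT = x*y**3.

S(f_1,f_2): lcm = x**2*y**3. S = 2*x*z - x + 12*y**2*z - 13*y**2.
  reduce S modulo (f_1, f_2):
  remainder 2*x*z - x + 12*y**2*z - 13*y**2 ≠ 0; add h_3 = 2*x*z - x + 12*y**2*z - 13*y**2 to the basis.

S(f_2,h_3): lcm = x*y**3*z. S = 1/2*x*y**3 - 6*y**5*z + 13/2*y**5 - 2*z**2 + z.
  reduce S modulo (f_1, f_2, h_3):
  remainder -6*y**5*z + 13/2*y**5 - 2*z**2 + 2*z - 1/2 ≠ 0; add h_4 = -6*y**5*z + 13/2*y**5 - 2*z**2 + 2*z - 1/2 to the basis.

The other S-polynomials (S(f_1,h_3), S(f_1,h_4), S(f_2,h_4), S(h_3,h_4)) all reduce to 0 modulo the current basis, so we have a Gröbner basis.
Inter-reduce: drop elements whose leading term is divisible by another's, tail-reduce, and make monic.
Reduced Gröbner basis: {x**2*y + 12*z - 13, x*y**3 - 2*z + 1, x*z - 1/2*x + 6*y**2*z - 13/2*y**2, y**5*z - 13/12*y**5 + 1/3*z**2 - 1/3*z + 1/12}.
Label its elements g_1 = x**2*y + 12*z - 13, g_2 = x*y**3 - 2*z + 1, g_3 = x*z - 1/2*x + 6*y**2*z - 13/2*y**2, g_4 = y**5*z - 13/12*y**5 + 1/3*z**2 - 1/3*z + 1/12.

Reduce p = -2*x*z + x - 12*y**2*z + 13*y**2 modulo G:
  leading term x*z: subtract (-2)·g_3 from -2*x*z + x - 12*y**2*z + 13*y**2 → 0
  normal form = 0.
Since the normal form is 0, p ∈ I.

The remainder on division by a Gröbner basis is unique — it is the normal form.

-2*x*z + x - 12*y**2*z + 13*y**2 lies in I (it reduces to 0).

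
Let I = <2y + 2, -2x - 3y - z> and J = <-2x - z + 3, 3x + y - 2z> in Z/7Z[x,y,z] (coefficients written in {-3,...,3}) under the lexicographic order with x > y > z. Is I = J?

Yes, the ideals are equal.

Equality of ideals is decidable: compute both reduced Gröbner bases (unique for the ordering) and check whether they agree.
Buchberger on the first generating set:
f_1 = 2y + 2, LT = y.
f_2 = -2x - 3y - z, LT = x.

S(f_1,f_2): leading monomials are coprime, so the S-polynomial reduces to 0 (Buchberger's first criterion).
Every S-polynomial of the final basis reduces to 0, so we have a Gröbner basis.
Inter-reduce: drop elements whose leading term is divisible by another's, tail-reduce, and make monic.
Reduced Gröbner basis: {x - 3z + 2, y + 1}.

Buchberger on the second generating set:
h_1 = -2x - z + 3, LT = x.
h_2 = 3x + y - 2z, LT = x.

S(h_1,h_2): lcm = x. S = 2y + 2.
  leading term y: no divisor's leading term divides it; move 2y to the remainder.
  leading term 1: no divisor's leading term divides it; move 2 to the remainder.
  remainder 2y + 2 ≠ 0; add k_3 = 2y + 2 to the basis.

S(h_1,k_3): leading monomials are coprime, so the S-polynomial reduces to 0 (Buchberger's first criterion).
S(h_2,k_3): leading monomials are coprime, so the S-polynomial reduces to 0 (Buchberger's first criterion).
Every S-polynomial of the final basis reduces to 0, so we have a Gröbner basis.
Inter-reduce: drop elements whose leading term is divisible by another's, tail-reduce, and make monic.
Reduced Gröbner basis: {x - 3z + 2, y + 1}.

Same reduced basis, so the two generating sets span the same ideal.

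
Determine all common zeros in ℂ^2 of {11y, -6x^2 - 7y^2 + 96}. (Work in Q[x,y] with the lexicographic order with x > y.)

Compute a lex Gröbner basis by Buchberger's algorithm.
f_1 = 11y, LT = y.
f_2 = -6x^2 - 7y^2 + 96, LT = x^2.

S(f_1,f_2): leading monomials are coprime, so the S-polynomial reduces to 0 (Buchberger's first criterion).
Every S-polynomial of the final basis reduces to 0, so we have a Gröbner basis.
Inter-reduce: drop elements whose leading term is divisible by another's, tail-reduce, and make monic.
Reduced Gröbner basis: {x^2 - 16, y}.

Elimination: the polynomial y lies in the elimination ideal for y, so y ∈ {0}. For each such y, the remaining basis elements (now univariate) give the rest of the solution.
  y = 0: the earlier basis element becomes x^2 - 16 = 0, giving x = -4, 4 — points (-4, 0), (4, 0).
Substituting each solution back into the original system confirms all equations vanish.

{(-4, 0), (4, 0)}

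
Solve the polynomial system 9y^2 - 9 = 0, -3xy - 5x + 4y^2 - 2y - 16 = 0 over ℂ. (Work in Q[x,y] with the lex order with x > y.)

{(-5, -1), (-7/4, 1)}

Compute a lex Gröbner basis by Buchberger's algorithm.
f_1 = 9y^2 - 9, LT = y^2.
f_2 = -3xy - 5x + 4y^2 - 2y - 16, LT = xy.

S(f_1,f_2): lcm = xy^2. S = -5/3xy - x + 4/3y^3 - 2/3y^2 - 16/3y.
  reduce S modulo (f_1, f_2):
  remainder 16/9x - 26/9y + 6 ≠ 0; add h_3 = 16/9x - 26/9y + 6 to the basis.

The other S-polynomials (S(f_1,h_3), S(f_2,h_3)) all reduce to 0 modulo the current basis, so we have a Gröbner basis.
Inter-reduce: drop elements whose leading term is divisible by another's, tail-reduce, and make monic.
Reduced Gröbner basis: {x - 13/8y + 27/8, y^2 - 1}.

A lex Gröbner basis eliminates variables successively. Here y^2 - 1 depends only on y, with roots {-1, 1}; lifting each root through the earlier basis elements recovers the full solutions.
  y = -1: the earlier basis element becomes x + 5 = 0, giving x = -5 — point (-5, -1).
  y = 1: the earlier basis element becomes x + 7/4 = 0, giving x = -7/4 — point (-7/4, 1).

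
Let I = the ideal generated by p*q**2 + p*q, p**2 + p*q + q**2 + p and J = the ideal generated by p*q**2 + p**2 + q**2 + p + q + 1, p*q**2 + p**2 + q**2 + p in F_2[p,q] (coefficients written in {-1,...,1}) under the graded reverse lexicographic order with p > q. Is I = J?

Two ideals are equal iff their reduced Gröbner bases coincide (the reduced basis is unique for a fixed ordering).
Buchberger on the first generating set:
f_1 = p*q**2 + p*q, LT = p*q**2.
f_2 = p**2 + p*q + q**2 + p, LT = p**2.

S(f_1,f_2): lcm = p**2*q**2. S = p*q**3 + q**4 + p**2*q + p*q**2.
  leading term p*q**3: subtract (q)·f_1 from p*q**3 + q**4 + p**2*q + p*q**2 → q**4 + p**2*q
  leading term q**4: no divisor's leading term divides it; move q**4 to the remainder.
  leading term p**2*q: subtract (q)·f_2 from p**2*q → p*q**2 + q**3 + p*q
  leading term p*q**2: subtract (1)·f_1 from p*q**2 + q**3 + p*q → q**3
  leading term q**3: no divisor's leading term divides it; move q**3 to the remainder.
  remainder q**4 + q**3 ≠ 0; add g_3 = q**4 + q**3 to the basis.

The other S-polynomials (S(f_1,g_3), S(f_2,g_3)) all reduce to 0 modulo the current basis, so we have a Gröbner basis.
Inter-reduce: drop elements whose leading term is divisible by another's, tail-reduce, and make monic.
Reduced Gröbner basis: {q**4 + q**3, p*q**2 + p*q, p**2 + p*q + q**2 + p}.

Buchberger on the second generating set:
h_1 = p*q**2 + p**2 + q**2 + p + q + 1, LT = p*q**2.
h_2 = p*q**2 + p**2 + q**2 + p, LT = p*q**2.

S(h_1,h_2): lcm = p*q**2. S = q + 1.
  leading term q: no divisor's leading term divides it; move q to the remainder.
  leading term 1: no divisor's leading term divides it; move 1 to the remainder.
  remainder q + 1 ≠ 0; add k_3 = q + 1 to the basis.

S(h_1,k_3): lcm = p*q**2. S = p**2 + p*q + q**2 + p + q + 1.
  leading term p**2: no divisor's leading term divides it; move p**2 to the remainder.
  leading term p*q: subtract (p)·k_3 from p*q + q**2 + p + q + 1 → q**2 + q + 1
  leading term q**2: subtract (q)·k_3 from q**2 + q + 1 → 1
  leading term 1: no divisor's leading term divides it; move 1 to the remainder.
  remainder p**2 + 1 ≠ 0; add k_4 = p**2 + 1 to the basis.

The other S-polynomials (S(h_2,k_3), S(h_1,k_4), S(h_2,k_4), S(k_3,k_4)) all reduce to 0 modulo the current basis, so we have a Gröbner basis.
Inter-reduce: drop elements whose leading term is divisible by another's, tail-reduce, and make monic.
Reduced Gröbner basis: {p**2 + 1, q + 1}.

These differ, so the ideals are not equal.

No, the ideals differ.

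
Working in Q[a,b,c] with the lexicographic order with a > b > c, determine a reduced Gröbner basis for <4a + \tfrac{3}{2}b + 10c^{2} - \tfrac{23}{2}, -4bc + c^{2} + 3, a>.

f_1 = 4a + \tfrac{3}{2}b + 10c^{2} - \tfrac{23}{2}, LT = a.
f_2 = -4bc + c^{2} + 3, LT = bc.
f_3 = a, LT = a.

S(f_1,f_2): leading monomials are coprime, so the S-polynomial reduces to 0 (Buchberger's first criterion).
S(f_1,f_3): lcm = a. S = \tfrac{3}{8}b + \tfrac{5}{2}c^{2} - \tfrac{23}{8}.
  leading term b: no divisor's leading term divides it; move \tfrac{3}{8}b to the remainder.
  leading term c^{2}: no divisor's leading term divides it; move \tfrac{5}{2}c^{2} to the remainder.
  leading term 1: no divisor's leading term divides it; move -\tfrac{23}{8} to the remainder.
  remainder \tfrac{3}{8}b + \tfrac{5}{2}c^{2} - \tfrac{23}{8} ≠ 0; add g_4 = \tfrac{3}{8}b + \tfrac{5}{2}c^{2} - \tfrac{23}{8} to the basis.

S(f_2,f_3): leading monomials are coprime, so the S-polynomial reduces to 0 (Buchberger's first criterion).
S(f_1,g_4): leading monomials are coprime, so the S-polynomial reduces to 0 (Buchberger's first criterion).
S(f_2,g_4): lcm = bc. S = -\tfrac{20}{3}c^{3} - \tfrac{1}{4}c^{2} + \tfrac{23}{3}c - \tfrac{3}{4}.
  leading term c^{3}: no divisor's leading term divides it; move -\tfrac{20}{3}c^{3} to the remainder.
  leading term c^{2}: no divisor's leading term divides it; move -\tfrac{1}{4}c^{2} to the remainder.
  leading term c: no divisor's leading term divides it; move \tfrac{23}{3}c to the remainder.
  leading term 1: no divisor's leading term divides it; move -\tfrac{3}{4} to the remainder.
  remainder -\tfrac{20}{3}c^{3} - \tfrac{1}{4}c^{2} + \tfrac{23}{3}c - \tfrac{3}{4} ≠ 0; add g_5 = -\tfrac{20}{3}c^{3} - \tfrac{1}{4}c^{2} + \tfrac{23}{3}c - \tfrac{3}{4} to the basis.

S(f_3,g_4): leading monomials are coprime, so the S-polynomial reduces to 0 (Buchberger's first criterion).
S(f_1,g_5): leading monomials are coprime, so the S-polynomial reduces to 0 (Buchberger's first criterion).
S(f_2,g_5): lcm = bc^{3}. S = -\tfrac{3}{80}bc^{2} + \tfrac{23}{20}bc - \tfrac{9}{80}b - \tfrac{1}{4}c^{4} - \tfrac{3}{4}c^{2}.
  leading term bc^{2}: subtract (\tfrac{3}{320}c)·f_2 from -\tfrac{3}{80}bc^{2} + \tfrac{23}{20}bc - \tfrac{9}{80}b - \tfrac{1}{4}c^{4} - \tfrac{3}{4}c^{2} → \tfrac{23}{20}bc - \tfrac{9}{80}b - \tfrac{1}{4}c^{4} - \tfrac{3}{320}c^{3} - \tfrac{3}{4}c^{2} - \tfrac{9}{320}c
  leading term bc: subtract (-\tfrac{23}{80})·f_2 from \tfrac{23}{20}bc - \tfrac{9}{80}b - \tfrac{1}{4}c^{4} - \tfrac{3}{320}c^{3} - \tfrac{3}{4}c^{2} - \tfrac{9}{320}c → -\tfrac{9}{80}b - \tfrac{1}{4}c^{4} - \tfrac{3}{320}c^{3} - \tfrac{37}{80}c^{2} - \tfrac{9}{320}c + \tfrac{69}{80}
  leading term b: subtract (-\tfrac{3}{10})·g_4 from -\tfrac{9}{80}b - \tfrac{1}{4}c^{4} - \tfrac{3}{320}c^{3} - \tfrac{37}{80}c^{2} - \tfrac{9}{320}c + \tfrac{69}{80} → -\tfrac{1}{4}c^{4} - \tfrac{3}{320}c^{3} + \tfrac{23}{80}c^{2} - \tfrac{9}{320}c
  leading term c^{4}: subtract (\tfrac{3}{80}c)·g_5 from -\tfrac{1}{4}c^{4} - \tfrac{3}{320}c^{3} + \tfrac{23}{80}c^{2} - \tfrac{9}{320}c → 0
  remainder 0.

S(f_3,g_5): leading monomials are coprime, so the S-polynomial reduces to 0 (Buchberger's first criterion).
S(g_4,g_5): leading monomials are coprime, so the S-polynomial reduces to 0 (Buchberger's first criterion).
Every S-polynomial of the final basis reduces to 0, so we have a Gröbner basis.
Inter-reduce: drop elements whose leading term is divisible by another's, tail-reduce, and make monic.

G = {a, b + \tfrac{20}{3}c^{2} - \tfrac{23}{3}, c^{3} + \tfrac{3}{80}c^{2} - \tfrac{23}{20}c + \tfrac{9}{80}}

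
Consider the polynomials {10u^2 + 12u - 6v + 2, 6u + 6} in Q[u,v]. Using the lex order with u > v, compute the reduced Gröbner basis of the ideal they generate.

G = {u + 1, v}

f_1 = 10u^2 + 12u - 6v + 2, LT = u^2.
f_2 = 6u + 6, LT = u.

S(f_1,f_2): lcm = u^2. S = 1/5u - 3/5v + 1/5.
  reduce S modulo (f_1, f_2):
  remainder -3/5v ≠ 0; add g_3 = -3/5v to the basis.

The other S-polynomials (S(f_1,g_3), S(f_2,g_3)) all reduce to 0 modulo the current basis, so we have a Gröbner basis.
Inter-reduce: drop elements whose leading term is divisible by another's, tail-reduce, and make monic.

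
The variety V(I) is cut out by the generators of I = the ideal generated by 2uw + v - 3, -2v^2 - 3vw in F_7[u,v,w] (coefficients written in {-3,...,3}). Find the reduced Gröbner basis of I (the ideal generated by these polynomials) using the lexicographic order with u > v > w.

G = {uw - 3v + 2, v^2 - 2vw}

f_1 = 2uw + v - 3, LT = uw.
f_2 = -2v^2 - 3vw, LT = v^2.

The S-polynomials (S(f_1,f_2)) all reduce to 0 modulo the current basis, so we have a Gröbner basis.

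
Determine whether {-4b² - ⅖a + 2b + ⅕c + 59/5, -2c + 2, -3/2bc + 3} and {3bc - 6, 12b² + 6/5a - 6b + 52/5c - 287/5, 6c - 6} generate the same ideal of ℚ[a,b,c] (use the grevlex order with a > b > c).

No, the ideals differ.

Since reduced Gröbner bases are canonical representatives of ideals under a given ordering, it suffices to compute and compare them.
Buchberger on the first generating set:
f_1 = -4b² - ⅖a + 2b + ⅕c + 59/5, LT = b².
f_2 = -2c + 2, LT = c.
f_3 = -3/2bc + 3, LT = bc.

S(f_1,f_3): lcm = b²c. S = 1/10ac - ½bc - 1/20c² + 2b - 59/20c.
  leading term ac: subtract (-1/20a)·f_2 from 1/10ac - ½bc - 1/20c² + 2b - 59/20c → -½bc - 1/20c² + 1/10a + 2b - 59/20c
  leading term bc: subtract (¼b)·f_2 from -½bc - 1/20c² + 1/10a + 2b - 59/20c → -1/20c² + 1/10a + 3/2b - 59/20c
  leading term c²: subtract (1/40c)·f_2 from -1/20c² + 1/10a + 3/2b - 59/20c → 1/10a + 3/2b - 3c
  leading term a: no divisor's leading term divides it; move 1/10a to the remainder.
  leading term b: no divisor's leading term divides it; move 3/2b to the remainder.
  leading term c: subtract (3/2)·f_2 from -3c → -3
  leading term 1: no divisor's leading term divides it; move -3 to the remainder.
  remainder 1/10a + 3/2b - 3 ≠ 0; add g_4 = 1/10a + 3/2b - 3 to the basis.

S(f_2,f_3): lcm = bc. S = -b + 2.
  leading term b: no divisor's leading term divides it; move -b to the remainder.
  leading term 1: no divisor's leading term divides it; move 2 to the remainder.
  remainder -b + 2 ≠ 0; add g_5 = -b + 2 to the basis.

The other S-polynomials (S(f_1,f_2), S(f_1,g_4), S(f_2,g_4), S(f_3,g_4), S(f_1,g_5), S(f_2,g_5), S(f_3,g_5), S(g_4,g_5)) all reduce to 0 modulo the current basis, so we have a Gröbner basis.
Inter-reduce: drop elements whose leading term is divisible by another's, tail-reduce, and make monic.
Reduced Gröbner basis: {a, b - 2, c - 1}.

Buchberger on the second generating set:
h_1 = 3bc - 6, LT = bc.
h_2 = 12b² + 6/5a - 6b + 52/5c - 287/5, LT = b².
h_3 = 6c - 6, LT = c.

S(h_1,h_2): lcm = b²c. S = -1/10ac + ½bc - 13/15c² - 2b + 287/60c.
  leading term ac: subtract (-1/60a)·h_3 from -1/10ac + ½bc - 13/15c² - 2b + 287/60c → ½bc - 13/15c² - 1/10a - 2b + 287/60c
  leading term bc: subtract (⅙)·h_1 from ½bc - 13/15c² - 1/10a - 2b + 287/60c → -13/15c² - 1/10a - 2b + 287/60c + 1
  leading term c²: subtract (-13/90c)·h_3 from -13/15c² - 1/10a - 2b + 287/60c + 1 → -1/10a - 2b + 47/12c + 1
  leading term a: no divisor's leading term divides it; move -1/10a to the remainder.
  leading term b: no divisor's leading term divides it; move -2b to the remainder.
  leading term c: subtract (47/72)·h_3 from 47/12c + 1 → 59/12
  leading term 1: no divisor's leading term divides it; move 59/12 to the remainder.
  remainder -1/10a - 2b + 59/12 ≠ 0; add k_4 = -1/10a - 2b + 59/12 to the basis.

S(h_1,h_3): lcm = bc. S = b - 2.
  leading term b: no divisor's leading term divides it; move b to the remainder.
  leading term 1: no divisor's leading term divides it; move -2 to the remainder.
  remainder b - 2 ≠ 0; add k_5 = b - 2 to the basis.

The other S-polynomials (S(h_2,h_3), S(h_1,k_4), S(h_2,k_4), S(h_3,k_4), S(h_1,k_5), S(h_2,k_5), S(h_3,k_5), S(k_4,k_5)) all reduce to 0 modulo the current basis, so we have a Gröbner basis.
Inter-reduce: drop elements whose leading term is divisible by another's, tail-reduce, and make monic.
Reduced Gröbner basis: {a - 55/6, b - 2, c - 1}.

These differ, so the ideals are not equal.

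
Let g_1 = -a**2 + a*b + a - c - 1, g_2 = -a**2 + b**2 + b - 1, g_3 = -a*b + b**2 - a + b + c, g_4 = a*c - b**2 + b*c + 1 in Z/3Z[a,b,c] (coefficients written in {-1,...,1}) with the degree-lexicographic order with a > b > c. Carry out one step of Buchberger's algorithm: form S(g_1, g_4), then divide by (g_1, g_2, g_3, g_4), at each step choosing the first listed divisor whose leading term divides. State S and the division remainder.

lcm(LM(g_1), LM(g_4)) = a**2*c.
S = (lcm/LT(g_1))·g_1 − (lcm/LT(g_4))·g_4 = a*b**2 + a*b*c - a*c + c**2 - a + c.
Reduce S modulo (g_1, g_2, g_3, g_4) in that order:
  leading term a*b**2: subtract (-b)·g_3 from a*b**2 + a*b*c - a*c + c**2 - a + c → a*b*c + b**3 - a*b - a*c + b**2 + b*c + c**2 - a + c
  leading term a*b*c: subtract (-c)·g_3 from a*b*c + b**3 - a*b - a*c + b**2 + b*c + c**2 - a + c → b**3 + b**2*c - a*b + a*c + b**2 - b*c - c**2 - a + c
  leading term b**3: no divisor's leading term divides it; move b**3 to the remainder.
  leading term b**2*c: no divisor's leading term divides it; move b**2*c to the remainder.
  leading term a*b: subtract (1)·g_3 from -a*b + a*c + b**2 - b*c - c**2 - a + c → a*c - b*c - c**2 - b
  leading term a*c: subtract (1)·g_4 from a*c - b*c - c**2 - b → b**2 + b*c - c**2 - b - 1
  leading term b**2: no divisor's leading term divides it; move b**2 to the remainder.
  leading term b*c: no divisor's leading term divides it; move b*c to the remainder.
  leading term c**2: no divisor's leading term divides it; move -c**2 to the remainder.
  leading term b: no divisor's leading term divides it; move -b to the remainder.
  leading term 1: no divisor's leading term divides it; move -1 to the remainder.
The remainder b**3 + b**2*c + b**2 + b*c - c**2 - b - 1 is nonzero, so it would be added as the next basis element.
An S-polynomial is built so that the two leading terms cancel; whether anything survives reduction is exactly the Gröbner-basis criterion.

S(g_1, g_4) = a*b**2 + a*b*c - a*c + c**2 - a + c; remainder on division = b**3 + b**2*c + b**2 + b*c - c**2 - b - 1.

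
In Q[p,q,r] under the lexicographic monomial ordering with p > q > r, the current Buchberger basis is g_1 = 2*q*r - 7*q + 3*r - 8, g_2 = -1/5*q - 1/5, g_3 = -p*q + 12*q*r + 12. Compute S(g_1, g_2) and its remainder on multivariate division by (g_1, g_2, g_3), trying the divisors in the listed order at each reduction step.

lcm(LM(g_1), LM(g_2)) = q*r.
S = (lcm/LT(g_1))·g_1 − (lcm/LT(g_2))·g_2 = -7/2*q + 1/2*r - 4.
Reduce S modulo (g_1, g_2, g_3) in that order:
  leading term q: subtract (35/2)·g_2 from -7/2*q + 1/2*r - 4 → 1/2*r - 1/2
  leading term r: no divisor's leading term divides it; move 1/2*r to the remainder.
  leading term 1: no divisor's leading term divides it; move -1/2 to the remainder.
The remainder 1/2*r - 1/2 is nonzero, so it would be added as the next basis element.

S(g_1, g_2) = -7/2*q + 1/2*r - 4; remainder on division = 1/2*r - 1/2.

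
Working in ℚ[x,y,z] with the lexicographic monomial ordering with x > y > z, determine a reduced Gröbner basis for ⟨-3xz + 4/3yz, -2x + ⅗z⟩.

G = {x - 3/10z, yz - 27/40z²}

f_1 = -3xz + 4/3yz, LT = xz.
f_2 = -2x + ⅗z, LT = x.

S(f_1,f_2): lcm = xz. S = -4/9yz + 3/10z².
  leading term yz: no divisor's leading term divides it; move -4/9yz to the remainder.
  leading term z²: no divisor's leading term divides it; move 3/10z² to the remainder.
  remainder -4/9yz + 3/10z² ≠ 0; add g_3 = -4/9yz + 3/10z² to the basis.

The other S-polynomials (S(f_1,g_3), S(f_2,g_3)) all reduce to 0 modulo the current basis, so we have a Gröbner basis.
Inter-reduce: drop elements whose leading term is divisible by another's, tail-reduce, and make monic.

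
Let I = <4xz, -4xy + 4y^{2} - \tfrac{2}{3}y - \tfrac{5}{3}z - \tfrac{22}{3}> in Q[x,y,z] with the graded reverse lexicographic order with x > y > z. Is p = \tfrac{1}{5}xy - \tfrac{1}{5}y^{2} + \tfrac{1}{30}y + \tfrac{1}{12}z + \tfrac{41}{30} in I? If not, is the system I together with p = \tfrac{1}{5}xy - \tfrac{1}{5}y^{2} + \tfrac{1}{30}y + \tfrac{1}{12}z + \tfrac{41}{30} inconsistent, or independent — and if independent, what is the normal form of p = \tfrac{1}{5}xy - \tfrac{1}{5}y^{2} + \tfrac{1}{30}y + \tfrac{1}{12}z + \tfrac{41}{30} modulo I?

Adjoining \tfrac{1}{5}xy - \tfrac{1}{5}y^{2} + \tfrac{1}{30}y + \tfrac{1}{12}z + \tfrac{41}{30} makes the ideal the whole ring: the system is inconsistent.

First compute the reduced Gröbner basis of I by Buchberger's algorithm.
f_1 = 4xz, LT = xz.
f_2 = -4xy + 4y^{2} - \tfrac{2}{3}y - \tfrac{5}{3}z - \tfrac{22}{3}, LT = xy.

S(f_1,f_2): lcm = xyz. S = y^{2}z - \tfrac{1}{6}yz - \tfrac{5}{12}z^{2} - \tfrac{11}{6}z.
  leading term y^{2}z: no divisor's leading term divides it; move y^{2}z to the remainder.
  leading term yz: no divisor's leading term divides it; move -\tfrac{1}{6}yz to the remainder.
  leading term z^{2}: no divisor's leading term divides it; move -\tfrac{5}{12}z^{2} to the remainder.
  leading term z: no divisor's leading term divides it; move -\tfrac{11}{6}z to the remainder.
  remainder y^{2}z - \tfrac{1}{6}yz - \tfrac{5}{12}z^{2} - \tfrac{11}{6}z ≠ 0; add h_3 = y^{2}z - \tfrac{1}{6}yz - \tfrac{5}{12}z^{2} - \tfrac{11}{6}z to the basis.

S(f_1,h_3): lcm = xy^{2}z. S = \tfrac{1}{6}xyz + \tfrac{5}{12}xz^{2} + \tfrac{11}{6}xz.
  leading term xyz: subtract (\tfrac{1}{24}y)·f_1 from \tfrac{1}{6}xyz + \tfrac{5}{12}xz^{2} + \tfrac{11}{6}xz → \tfrac{5}{12}xz^{2} + \tfrac{11}{6}xz
  leading term xz^{2}: subtract (\tfrac{5}{48}z)·f_1 from \tfrac{5}{12}xz^{2} + \tfrac{11}{6}xz → \tfrac{11}{6}xz
  leading term xz: subtract (\tfrac{11}{24})·f_1 from \tfrac{11}{6}xz → 0
  remainder 0.

S(f_2,h_3): lcm = xy^{2}z. S = -y^{3}z + \tfrac{1}{6}xyz + \tfrac{1}{6}y^{2}z + \tfrac{5}{12}xz^{2} + \tfrac{5}{12}yz^{2} + \tfrac{11}{6}xz + \tfrac{11}{6}yz.
  leading term y^{3}z: subtract (-y)·h_3 from -y^{3}z + \tfrac{1}{6}xyz + \tfrac{1}{6}y^{2}z + \tfrac{5}{12}xz^{2} + \tfrac{5}{12}yz^{2} + \tfrac{11}{6}xz + \tfrac{11}{6}yz → \tfrac{1}{6}xyz + \tfrac{5}{12}xz^{2} + \tfrac{11}{6}xz
  leading term xyz: subtract (\tfrac{1}{24}y)·f_1 from \tfrac{1}{6}xyz + \tfrac{5}{12}xz^{2} + \tfrac{11}{6}xz → \tfrac{5}{12}xz^{2} + \tfrac{11}{6}xz
  leading term xz^{2}: subtract (\tfrac{5}{48}z)·f_1 from \tfrac{5}{12}xz^{2} + \tfrac{11}{6}xz → \tfrac{11}{6}xz
  leading term xz: subtract (\tfrac{11}{24})·f_1 from \tfrac{11}{6}xz → 0
  remainder 0.

Every S-polynomial of the final basis reduces to 0, so we have a Gröbner basis.
Inter-reduce: drop elements whose leading term is divisible by another's, tail-reduce, and make monic.
Reduced Gröbner basis: {y^{2}z - \tfrac{1}{6}yz - \tfrac{5}{12}z^{2} - \tfrac{11}{6}z, xy - y^{2} + \tfrac{1}{6}y + \tfrac{5}{12}z + \tfrac{11}{6}, xz}.
Label its elements g_1 = y^{2}z - \tfrac{1}{6}yz - \tfrac{5}{12}z^{2} - \tfrac{11}{6}z, g_2 = xy - y^{2} + \tfrac{1}{6}y + \tfrac{5}{12}z + \tfrac{11}{6}, g_3 = xz.

Reduce p = \tfrac{1}{5}xy - \tfrac{1}{5}y^{2} + \tfrac{1}{30}y + \tfrac{1}{12}z + \tfrac{41}{30} modulo G:
  leading term xy: subtract (\tfrac{1}{5})·g_2 from \tfrac{1}{5}xy - \tfrac{1}{5}y^{2} + \tfrac{1}{30}y + \tfrac{1}{12}z + \tfrac{41}{30} → 1
  leading term 1: no divisor's leading term divides it; move 1 to the remainder.
  normal form = 1.
The normal form is nonzero, so p ∉ I. Since p minus its normal form lies in I, I + (p) = I + (r) where r = 1; decide whether this ideal is the whole ring.
Here r = 1 is a nonzero constant, hence a unit: 1 ∈ I + (p), the Gröbner basis of I + (p) is {1}, and the enlarged system has no common solution — adjoining p is inconsistent.

The remainder on division by a Gröbner basis is unique — it is the normal form.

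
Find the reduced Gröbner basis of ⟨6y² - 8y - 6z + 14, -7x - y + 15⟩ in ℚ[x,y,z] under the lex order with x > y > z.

G = {x + 1/7y - 15/7, y² - 4/3y - z + 7/3}

f_1 = 6y² - 8y - 6z + 14, LT = y².
f_2 = -7x - y + 15, LT = x.

S(f_1,f_2): leading monomials are coprime, so the S-polynomial reduces to 0 (Buchberger's first criterion).
Every S-polynomial of the final basis reduces to 0, so we have a Gröbner basis.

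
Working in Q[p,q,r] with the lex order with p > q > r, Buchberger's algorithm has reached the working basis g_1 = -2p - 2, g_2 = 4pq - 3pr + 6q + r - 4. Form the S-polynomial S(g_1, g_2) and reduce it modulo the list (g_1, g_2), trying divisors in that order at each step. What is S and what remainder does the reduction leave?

S(g_1, g_2) = 3/4pr - 1/2q - 1/4r + 1; remainder on division = -1/2q - r + 1.

lcm(LM(g_1), LM(g_2)) = pq.
S = (lcm/LT(g_1))·g_1 − (lcm/LT(g_2))·g_2 = 3/4pr - 1/2q - 1/4r + 1.
Reduce S modulo (g_1, g_2) in that order:
  leading term pr: subtract (-3/8r)·g_1 from 3/4pr - 1/2q - 1/4r + 1 → -1/2q - r + 1
  leading term q: no divisor's leading term divides it; move -1/2q to the remainder.
  leading term r: no divisor's leading term divides it; move -r to the remainder.
  leading term 1: no divisor's leading term divides it; move 1 to the remainder.
The remainder -1/2q - r + 1 is nonzero, so it would be added as the next basis element.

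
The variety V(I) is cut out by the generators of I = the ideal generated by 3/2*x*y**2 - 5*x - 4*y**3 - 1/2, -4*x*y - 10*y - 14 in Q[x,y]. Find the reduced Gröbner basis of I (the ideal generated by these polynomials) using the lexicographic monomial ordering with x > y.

This is the nonlinear analogue of row-reducing a linear system.

f_1 = 3/2*x*y**2 - 5*x - 4*y**3 - 1/2, LT = x*y**2.
f_2 = -4*x*y - 10*y - 14, LT = x*y.

S(f_1,f_2): lcm = x*y**2. S = -10/3*x - 8/3*y**3 - 5/2*y**2 - 7/2*y - 1/3.
  reduce S modulo (f_1, f_2):
  remainder -10/3*x - 8/3*y**3 - 5/2*y**2 - 7/2*y - 1/3 ≠ 0; add g_3 = -10/3*x - 8/3*y**3 - 5/2*y**2 - 7/2*y - 1/3 to the basis.

S(f_1,g_3): lcm = x*y**2. S = -10/3*x - 4/5*y**5 - 3/4*y**4 - 223/60*y**3 - 1/10*y**2 - 1/3.
  reduce S modulo (f_1, f_2, g_3):
  remainder -4/5*y**5 - 3/4*y**4 - 21/20*y**3 + 12/5*y**2 + 7/2*y ≠ 0; add g_4 = -4/5*y**5 - 3/4*y**4 - 21/20*y**3 + 12/5*y**2 + 7/2*y to the basis.

S(f_2,g_3): lcm = x*y. S = -4/5*y**4 - 3/4*y**3 - 21/20*y**2 + 12/5*y + 7/2.
  reduce S modulo (f_1, f_2, g_3, g_4):
  remainder -4/5*y**4 - 3/4*y**3 - 21/20*y**2 + 12/5*y + 7/2 ≠ 0; add g_5 = -4/5*y**4 - 3/4*y**3 - 21/20*y**2 + 12/5*y + 7/2 to the basis.

The other S-polynomials (S(f_1,g_4), S(f_2,g_4), S(g_3,g_4), S(f_1,g_5), S(f_2,g_5), S(g_3,g_5), S(g_4,g_5)) all reduce to 0 modulo the current basis, so we have a Gröbner basis.
Inter-reduce: drop elements whose leading term is divisible by another's, tail-reduce, and make monic.

G = {x + 4/5*y**3 + 3/4*y**2 + 21/20*y + 1/10, y**4 + 15/16*y**3 + 21/16*y**2 - 3*y - 35/8}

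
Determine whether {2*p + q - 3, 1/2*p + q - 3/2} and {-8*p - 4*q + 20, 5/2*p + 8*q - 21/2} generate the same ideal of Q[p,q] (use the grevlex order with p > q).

No, the ideals differ.

For a fixed monomial order, each ideal has a unique reduced Gröbner basis; comparing bases decides equality.
Buchberger on the first generating set:
f_1 = 2*p + q - 3, LT = p.
f_2 = 1/2*p + q - 3/2, LT = p.

S(f_1,f_2): lcm = p. S = -3/2*q + 3/2.
  leading term q: no divisor's leading term divides it; move -3/2*q to the remainder.
  leading term 1: no divisor's leading term divides it; move 3/2 to the remainder.
  remainder -3/2*q + 3/2 ≠ 0; add g_3 = -3/2*q + 3/2 to the basis.

S(f_1,g_3): leading monomials are coprime, so the S-polynomial reduces to 0 (Buchberger's first criterion).
S(f_2,g_3): leading monomials are coprime, so the S-polynomial reduces to 0 (Buchberger's first criterion).
Every S-polynomial of the final basis reduces to 0, so we have a Gröbner basis.
Inter-reduce: drop elements whose leading term is divisible by another's, tail-reduce, and make monic.
Reduced Gröbner basis: {p - 1, q - 1}.

Buchberger on the second generating set:
h_1 = -8*p - 4*q + 20, LT = p.
h_2 = 5/2*p + 8*q - 21/2, LT = p.

S(h_1,h_2): lcm = p. S = -27/10*q + 17/10.
  leading term q: no divisor's leading term divides it; move -27/10*q to the remainder.
  leading term 1: no divisor's leading term divides it; move 17/10 to the remainder.
  remainder -27/10*q + 17/10 ≠ 0; add k_3 = -27/10*q + 17/10 to the basis.

S(h_1,k_3): leading monomials are coprime, so the S-polynomial reduces to 0 (Buchberger's first criterion).
S(h_2,k_3): leading monomials are coprime, so the S-polynomial reduces to 0 (Buchberger's first criterion).
Every S-polynomial of the final basis reduces to 0, so we have a Gröbner basis.
Inter-reduce: drop elements whose leading term is divisible by another's, tail-reduce, and make monic.
Reduced Gröbner basis: {p - 59/27, q - 17/27}.

These differ, so the ideals are not equal.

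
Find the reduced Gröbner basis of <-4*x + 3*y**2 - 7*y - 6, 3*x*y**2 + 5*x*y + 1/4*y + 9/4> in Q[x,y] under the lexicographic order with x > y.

f_1 = -4*x + 3*y**2 - 7*y - 6, LT = x.
f_2 = 3*x*y**2 + 5*x*y + 1/4*y + 9/4, LT = x*y**2.

S(f_1,f_2): lcm = x*y**2. S = -5/3*x*y - 3/4*y**4 + 7/4*y**3 + 3/2*y**2 - 1/12*y - 3/4.
  leading term x*y: subtract (5/12*y)·f_1 from -5/3*x*y - 3/4*y**4 + 7/4*y**3 + 3/2*y**2 - 1/12*y - 3/4 → -3/4*y**4 + 1/2*y**3 + 53/12*y**2 + 29/12*y - 3/4
  leading term y**4: no divisor's leading term divides it; move -3/4*y**4 to the remainder.
  leading term y**3: no divisor's leading term divides it; move 1/2*y**3 to the remainder.
  leading term y**2: no divisor's leading term divides it; move 53/12*y**2 to the remainder.
  leading term y: no divisor's leading term divides it; move 29/12*y to the remainder.
  leading term 1: no divisor's leading term divides it; move -3/4 to the remainder.
  remainder -3/4*y**4 + 1/2*y**3 + 53/12*y**2 + 29/12*y - 3/4 ≠ 0; add g_3 = -3/4*y**4 + 1/2*y**3 + 53/12*y**2 + 29/12*y - 3/4 to the basis.

The other S-polynomials (S(f_1,g_3), S(f_2,g_3)) all reduce to 0 modulo the current basis, so we have a Gröbner basis.
Inter-reduce: drop elements whose leading term is divisible by another's, tail-reduce, and make monic.

G = {x - 3/4*y**2 + 7/4*y + 3/2, y**4 - 2/3*y**3 - 53/9*y**2 - 29/9*y + 1}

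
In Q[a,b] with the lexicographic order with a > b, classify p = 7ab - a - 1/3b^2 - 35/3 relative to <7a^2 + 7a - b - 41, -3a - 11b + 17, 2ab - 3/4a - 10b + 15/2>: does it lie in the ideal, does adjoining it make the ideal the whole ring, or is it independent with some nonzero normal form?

7ab - a - 1/3b^2 - 35/3 lies in I (it reduces to 0).

First compute the reduced Gröbner basis of I by Buchberger's algorithm.
f_1 = 7a^2 + 7a - b - 41, LT = a^2.
f_2 = -3a - 11b + 17, LT = a.
f_3 = 2ab - 3/4a - 10b + 15/2, LT = ab.

S(f_1,f_2): lcm = a^2. S = -11/3ab + 20/3a - 1/7b - 41/7.
  reduce S modulo (f_1, f_2, f_3):
  remainder 121/9b^2 - 2858/63b + 2011/63 ≠ 0; add h_4 = 121/9b^2 - 2858/63b + 2011/63 to the basis.

S(f_1,f_3): lcm = a^2b. S = 3/8a^2 + 6ab - 15/4a - 1/7b^2 - 41/7b.
  reduce S modulo (f_1, f_2, f_3, h_4):
  remainder -744549/23716b + 744549/23716 ≠ 0; add h_5 = -744549/23716b + 744549/23716 to the basis.

The other S-polynomials (S(f_2,f_3), S(f_1,h_4), S(f_2,h_4), S(f_3,h_4), S(f_1,h_5), S(f_2,h_5), S(f_3,h_5), S(h_4,h_5)) all reduce to 0 modulo the current basis, so we have a Gröbner basis.
Inter-reduce: drop elements whose leading term is divisible by another's, tail-reduce, and make monic.
Reduced Gröbner basis: {a - 2, b - 1}.
Label its elements g_1 = a - 2, g_2 = b - 1.

Reduce p = 7ab - a - 1/3b^2 - 35/3 modulo G:
  leading term ab: subtract (7b)·g_1 from 7ab - a - 1/3b^2 - 35/3 → -a - 1/3b^2 + 14b - 35/3
  leading term a: subtract (-1)·g_1 from -a - 1/3b^2 + 14b - 35/3 → -1/3b^2 + 14b - 41/3
  leading term b^2: subtract (-1/3b)·g_2 from -1/3b^2 + 14b - 41/3 → 41/3b - 41/3
  leading term b: subtract (41/3)·g_2 from 41/3b - 41/3 → 0
  normal form = 0.
Since the normal form is 0, p ∈ I.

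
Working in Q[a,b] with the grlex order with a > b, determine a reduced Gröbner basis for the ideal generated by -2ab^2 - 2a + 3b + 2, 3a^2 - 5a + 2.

G = {b^3 - 53/12b^2 - 13/4a + 35/8b + 13/4, a^2 - 5/3a + 2/3, ab + 4/9b^2 + 2/3a - 5/3b - 2/3}

This is the nonlinear analogue of row-reducing a linear system.

f_1 = -2ab^2 - 2a + 3b + 2, LT = ab^2.
f_2 = 3a^2 - 5a + 2, LT = a^2.

S(f_1,f_2): lcm = a^2b^2. S = 5/3ab^2 + a^2 - 3/2ab - 2/3b^2 - a.
  leading term ab^2: subtract (-5/6)·f_1 from 5/3ab^2 + a^2 - 3/2ab - 2/3b^2 - a → a^2 - 3/2ab - 2/3b^2 - 8/3a + 5/2b + 5/3
  leading term a^2: subtract (1/3)·f_2 from a^2 - 3/2ab - 2/3b^2 - 8/3a + 5/2b + 5/3 → -3/2ab - 2/3b^2 - a + 5/2b + 1
  leading term ab: no divisor's leading term divides it; move -3/2ab to the remainder.
  leading term b^2: no divisor's leading term divides it; move -2/3b^2 to the remainder.
  leading term a: no divisor's leading term divides it; move -a to the remainder.
  leading term b: no divisor's leading term divides it; move 5/2b to the remainder.
  leading term 1: no divisor's leading term divides it; move 1 to the remainder.
  remainder -3/2ab - 2/3b^2 - a + 5/2b + 1 ≠ 0; add g_3 = -3/2ab - 2/3b^2 - a + 5/2b + 1 to the basis.

S(f_1,g_3): lcm = ab^2. S = -4/9b^3 - 2/3ab + 5/3b^2 + a - 5/6b - 1.
  leading term b^3: no divisor's leading term divides it; move -4/9b^3 to the remainder.
  leading term ab: subtract (4/9)·g_3 from -2/3ab + 5/3b^2 + a - 5/6b - 1 → 53/27b^2 + 13/9a - 35/18b - 13/9
  leading term b^2: no divisor's leading term divides it; move 53/27b^2 to the remainder.
  leading term a: no divisor's leading term divides it; move 13/9a to the remainder.
  leading term b: no divisor's leading term divides it; move -35/18b to the remainder.
  leading term 1: no divisor's leading term divides it; move -13/9 to the remainder.
  remainder -4/9b^3 + 53/27b^2 + 13/9a - 35/18b - 13/9 ≠ 0; add g_4 = -4/9b^3 + 53/27b^2 + 13/9a - 35/18b - 13/9 to the basis.

The other S-polynomials (S(f_2,g_3), S(f_1,g_4), S(f_2,g_4), S(g_3,g_4)) all reduce to 0 modulo the current basis, so we have a Gröbner basis.
Inter-reduce: drop elements whose leading term is divisible by another's, tail-reduce, and make monic.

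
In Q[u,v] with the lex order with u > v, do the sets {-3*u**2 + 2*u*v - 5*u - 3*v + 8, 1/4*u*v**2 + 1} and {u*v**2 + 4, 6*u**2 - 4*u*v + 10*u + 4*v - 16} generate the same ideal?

No, the ideals differ.

Two ideals are equal iff their reduced Gröbner bases coincide (the reduced basis is unique for a fixed ordering).
Buchberger on the first generating set:
f_1 = -3*u**2 + 2*u*v - 5*u - 3*v + 8, LT = u**2.
f_2 = 1/4*u*v**2 + 1, LT = u*v**2.

S(f_1,f_2): lcm = u**2*v**2. S = -2/3*u*v**3 + 5/3*u*v**2 - 4*u + v**3 - 8/3*v**2.
  leading term u*v**3: subtract (-8/3*v)·f_2 from -2/3*u*v**3 + 5/3*u*v**2 - 4*u + v**3 - 8/3*v**2 → 5/3*u*v**2 - 4*u + v**3 - 8/3*v**2 + 8/3*v
  leading term u*v**2: subtract (20/3)·f_2 from 5/3*u*v**2 - 4*u + v**3 - 8/3*v**2 + 8/3*v → -4*u + v**3 - 8/3*v**2 + 8/3*v - 20/3
  leading term u: no divisor's leading term divides it; move -4*u to the remainder.
  leading term v**3: no divisor's leading term divides it; move v**3 to the remainder.
  leading term v**2: no divisor's leading term divides it; move -8/3*v**2 to the remainder.
  leading term v: no divisor's leading term divides it; move 8/3*v to the remainder.
  leading term 1: no divisor's leading term divides it; move -20/3 to the remainder.
  remainder -4*u + v**3 - 8/3*v**2 + 8/3*v - 20/3 ≠ 0; add g_3 = -4*u + v**3 - 8/3*v**2 + 8/3*v - 20/3 to the basis.

S(f_2,g_3): lcm = u*v**2. S = 1/4*v**5 - 2/3*v**4 + 2/3*v**3 - 5/3*v**2 + 4.
  leading term v**5: no divisor's leading term divides it; move 1/4*v**5 to the remainder.
  leading term v**4: no divisor's leading term divides it; move -2/3*v**4 to the remainder.
  leading term v**3: no divisor's leading term divides it; move 2/3*v**3 to the remainder.
  leading term v**2: no divisor's leading term divides it; move -5/3*v**2 to the remainder.
  leading term 1: no divisor's leading term divides it; move 4 to the remainder.
  remainder 1/4*v**5 - 2/3*v**4 + 2/3*v**3 - 5/3*v**2 + 4 ≠ 0; add g_4 = 1/4*v**5 - 2/3*v**4 + 2/3*v**3 - 5/3*v**2 + 4 to the basis.

The other S-polynomials (S(f_1,g_3), S(f_1,g_4), S(f_2,g_4), S(g_3,g_4)) all reduce to 0 modulo the current basis, so we have a Gröbner basis.
Inter-reduce: drop elements whose leading term is divisible by another's, tail-reduce, and make monic.
Reduced Gröbner basis: {u - 1/4*v**3 + 2/3*v**2 - 2/3*v + 5/3, v**5 - 8/3*v**4 + 8/3*v**3 - 20/3*v**2 + 16}.

Buchberger on the second generating set:
h_1 = u*v**2 + 4, LT = u*v**2.
h_2 = 6*u**2 - 4*u*v + 10*u + 4*v - 16, LT = u**2.

S(h_1,h_2): lcm = u**2*v**2. S = 2/3*u*v**3 - 5/3*u*v**2 + 4*u - 2/3*v**3 + 8/3*v**2.
  leading term u*v**3: subtract (2/3*v)·h_1 from 2/3*u*v**3 - 5/3*u*v**2 + 4*u - 2/3*v**3 + 8/3*v**2 → -5/3*u*v**2 + 4*u - 2/3*v**3 + 8/3*v**2 - 8/3*v
  leading term u*v**2: subtract (-5/3)·h_1 from -5/3*u*v**2 + 4*u - 2/3*v**3 + 8/3*v**2 - 8/3*v → 4*u - 2/3*v**3 + 8/3*v**2 - 8/3*v + 20/3
  leading term u: no divisor's leading term divides it; move 4*u to the remainder.
  leading term v**3: no divisor's leading term divides it; move -2/3*v**3 to the remainder.
  leading term v**2: no divisor's leading term divides it; move 8/3*v**2 to the remainder.
  leading term v: no divisor's leading term divides it; move -8/3*v to the remainder.
  leading term 1: no divisor's leading term divides it; move 20/3 to the remainder.
  remainder 4*u - 2/3*v**3 + 8/3*v**2 - 8/3*v + 20/3 ≠ 0; add k_3 = 4*u - 2/3*v**3 + 8/3*v**2 - 8/3*v + 20/3 to the basis.

S(h_1,k_3): lcm = u*v**2. S = 1/6*v**5 - 2/3*v**4 + 2/3*v**3 - 5/3*v**2 + 4.
  leading term v**5: no divisor's leading term divides it; move 1/6*v**5 to the remainder.
  leading term v**4: no divisor's leading term divides it; move -2/3*v**4 to the remainder.
  leading term v**3: no divisor's leading term divides it; move 2/3*v**3 to the remainder.
  leading term v**2: no divisor's leading term divides it; move -5/3*v**2 to the remainder.
  leading term 1: no divisor's leading term divides it; move 4 to the remainder.
  remainder 1/6*v**5 - 2/3*v**4 + 2/3*v**3 - 5/3*v**2 + 4 ≠ 0; add k_4 = 1/6*v**5 - 2/3*v**4 + 2/3*v**3 - 5/3*v**2 + 4 to the basis.

The other S-polynomials (S(h_2,k_3), S(h_1,k_4), S(h_2,k_4), S(k_3,k_4)) all reduce to 0 modulo the current basis, so we have a Gröbner basis.
Inter-reduce: drop elements whose leading term is divisible by another's, tail-reduce, and make monic.
Reduced Gröbner basis: {u - 1/6*v**3 + 2/3*v**2 - 2/3*v + 5/3, v**5 - 4*v**4 + 4*v**3 - 10*v**2 + 24}.

These differ, so the ideals are not equal.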